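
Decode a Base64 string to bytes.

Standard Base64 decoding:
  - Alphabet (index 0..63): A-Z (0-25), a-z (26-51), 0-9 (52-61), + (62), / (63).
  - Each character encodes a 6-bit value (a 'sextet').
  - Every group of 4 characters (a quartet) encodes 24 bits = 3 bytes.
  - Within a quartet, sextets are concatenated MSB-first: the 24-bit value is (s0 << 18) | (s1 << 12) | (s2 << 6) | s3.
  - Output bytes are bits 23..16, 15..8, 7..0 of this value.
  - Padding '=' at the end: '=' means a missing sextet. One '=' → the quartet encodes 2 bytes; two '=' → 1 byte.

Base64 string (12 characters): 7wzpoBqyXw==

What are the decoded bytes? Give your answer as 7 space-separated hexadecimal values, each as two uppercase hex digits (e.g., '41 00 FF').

Answer: EF 0C E9 A0 1A B2 5F

Derivation:
After char 0 ('7'=59): chars_in_quartet=1 acc=0x3B bytes_emitted=0
After char 1 ('w'=48): chars_in_quartet=2 acc=0xEF0 bytes_emitted=0
After char 2 ('z'=51): chars_in_quartet=3 acc=0x3BC33 bytes_emitted=0
After char 3 ('p'=41): chars_in_quartet=4 acc=0xEF0CE9 -> emit EF 0C E9, reset; bytes_emitted=3
After char 4 ('o'=40): chars_in_quartet=1 acc=0x28 bytes_emitted=3
After char 5 ('B'=1): chars_in_quartet=2 acc=0xA01 bytes_emitted=3
After char 6 ('q'=42): chars_in_quartet=3 acc=0x2806A bytes_emitted=3
After char 7 ('y'=50): chars_in_quartet=4 acc=0xA01AB2 -> emit A0 1A B2, reset; bytes_emitted=6
After char 8 ('X'=23): chars_in_quartet=1 acc=0x17 bytes_emitted=6
After char 9 ('w'=48): chars_in_quartet=2 acc=0x5F0 bytes_emitted=6
Padding '==': partial quartet acc=0x5F0 -> emit 5F; bytes_emitted=7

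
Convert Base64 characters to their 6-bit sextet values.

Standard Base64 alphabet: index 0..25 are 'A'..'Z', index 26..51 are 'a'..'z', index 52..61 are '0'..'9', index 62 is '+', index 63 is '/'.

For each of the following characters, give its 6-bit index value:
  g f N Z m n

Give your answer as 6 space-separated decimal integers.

Answer: 32 31 13 25 38 39

Derivation:
'g': a..z range, 26 + ord('g') − ord('a') = 32
'f': a..z range, 26 + ord('f') − ord('a') = 31
'N': A..Z range, ord('N') − ord('A') = 13
'Z': A..Z range, ord('Z') − ord('A') = 25
'm': a..z range, 26 + ord('m') − ord('a') = 38
'n': a..z range, 26 + ord('n') − ord('a') = 39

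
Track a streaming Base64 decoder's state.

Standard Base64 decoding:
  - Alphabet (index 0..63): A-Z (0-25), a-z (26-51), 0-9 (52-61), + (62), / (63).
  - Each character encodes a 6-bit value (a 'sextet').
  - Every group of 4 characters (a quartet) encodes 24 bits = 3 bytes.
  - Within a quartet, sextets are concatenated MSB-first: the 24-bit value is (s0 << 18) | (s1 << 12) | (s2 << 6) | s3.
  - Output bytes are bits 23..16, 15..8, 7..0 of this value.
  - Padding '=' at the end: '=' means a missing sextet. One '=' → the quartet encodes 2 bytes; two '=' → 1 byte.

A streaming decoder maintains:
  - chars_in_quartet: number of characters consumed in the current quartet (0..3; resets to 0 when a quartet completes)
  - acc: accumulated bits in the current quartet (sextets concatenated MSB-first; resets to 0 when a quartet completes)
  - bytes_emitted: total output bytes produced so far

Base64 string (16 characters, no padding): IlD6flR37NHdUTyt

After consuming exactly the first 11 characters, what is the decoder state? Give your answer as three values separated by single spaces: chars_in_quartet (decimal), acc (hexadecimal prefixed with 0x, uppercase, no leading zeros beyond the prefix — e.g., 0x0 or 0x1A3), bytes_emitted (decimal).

After char 0 ('I'=8): chars_in_quartet=1 acc=0x8 bytes_emitted=0
After char 1 ('l'=37): chars_in_quartet=2 acc=0x225 bytes_emitted=0
After char 2 ('D'=3): chars_in_quartet=3 acc=0x8943 bytes_emitted=0
After char 3 ('6'=58): chars_in_quartet=4 acc=0x2250FA -> emit 22 50 FA, reset; bytes_emitted=3
After char 4 ('f'=31): chars_in_quartet=1 acc=0x1F bytes_emitted=3
After char 5 ('l'=37): chars_in_quartet=2 acc=0x7E5 bytes_emitted=3
After char 6 ('R'=17): chars_in_quartet=3 acc=0x1F951 bytes_emitted=3
After char 7 ('3'=55): chars_in_quartet=4 acc=0x7E5477 -> emit 7E 54 77, reset; bytes_emitted=6
After char 8 ('7'=59): chars_in_quartet=1 acc=0x3B bytes_emitted=6
After char 9 ('N'=13): chars_in_quartet=2 acc=0xECD bytes_emitted=6
After char 10 ('H'=7): chars_in_quartet=3 acc=0x3B347 bytes_emitted=6

Answer: 3 0x3B347 6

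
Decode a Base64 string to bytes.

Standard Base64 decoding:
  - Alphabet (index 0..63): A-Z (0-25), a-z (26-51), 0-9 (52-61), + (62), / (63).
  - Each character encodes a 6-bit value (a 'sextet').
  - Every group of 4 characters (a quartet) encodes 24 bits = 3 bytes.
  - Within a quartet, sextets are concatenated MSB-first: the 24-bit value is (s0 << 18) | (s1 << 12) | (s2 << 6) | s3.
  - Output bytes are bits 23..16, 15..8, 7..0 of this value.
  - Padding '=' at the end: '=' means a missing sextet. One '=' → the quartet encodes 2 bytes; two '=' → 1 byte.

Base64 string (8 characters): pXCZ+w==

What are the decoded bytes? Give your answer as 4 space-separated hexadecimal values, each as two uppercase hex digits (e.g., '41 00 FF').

After char 0 ('p'=41): chars_in_quartet=1 acc=0x29 bytes_emitted=0
After char 1 ('X'=23): chars_in_quartet=2 acc=0xA57 bytes_emitted=0
After char 2 ('C'=2): chars_in_quartet=3 acc=0x295C2 bytes_emitted=0
After char 3 ('Z'=25): chars_in_quartet=4 acc=0xA57099 -> emit A5 70 99, reset; bytes_emitted=3
After char 4 ('+'=62): chars_in_quartet=1 acc=0x3E bytes_emitted=3
After char 5 ('w'=48): chars_in_quartet=2 acc=0xFB0 bytes_emitted=3
Padding '==': partial quartet acc=0xFB0 -> emit FB; bytes_emitted=4

Answer: A5 70 99 FB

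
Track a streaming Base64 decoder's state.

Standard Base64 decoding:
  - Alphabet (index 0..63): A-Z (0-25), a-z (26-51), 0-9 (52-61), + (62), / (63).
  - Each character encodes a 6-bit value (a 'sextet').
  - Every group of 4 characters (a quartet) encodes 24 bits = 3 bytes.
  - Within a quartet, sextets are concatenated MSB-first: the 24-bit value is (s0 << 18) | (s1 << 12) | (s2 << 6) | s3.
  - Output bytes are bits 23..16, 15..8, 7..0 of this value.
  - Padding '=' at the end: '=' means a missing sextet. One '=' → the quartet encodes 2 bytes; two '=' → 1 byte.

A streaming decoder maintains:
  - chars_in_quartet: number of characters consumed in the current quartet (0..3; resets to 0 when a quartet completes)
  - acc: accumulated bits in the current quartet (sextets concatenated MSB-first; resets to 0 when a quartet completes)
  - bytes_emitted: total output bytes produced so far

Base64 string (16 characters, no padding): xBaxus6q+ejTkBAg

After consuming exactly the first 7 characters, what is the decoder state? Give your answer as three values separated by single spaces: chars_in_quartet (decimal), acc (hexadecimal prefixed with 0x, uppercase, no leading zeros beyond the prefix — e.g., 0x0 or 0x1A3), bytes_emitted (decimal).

Answer: 3 0x2EB3A 3

Derivation:
After char 0 ('x'=49): chars_in_quartet=1 acc=0x31 bytes_emitted=0
After char 1 ('B'=1): chars_in_quartet=2 acc=0xC41 bytes_emitted=0
After char 2 ('a'=26): chars_in_quartet=3 acc=0x3105A bytes_emitted=0
After char 3 ('x'=49): chars_in_quartet=4 acc=0xC416B1 -> emit C4 16 B1, reset; bytes_emitted=3
After char 4 ('u'=46): chars_in_quartet=1 acc=0x2E bytes_emitted=3
After char 5 ('s'=44): chars_in_quartet=2 acc=0xBAC bytes_emitted=3
After char 6 ('6'=58): chars_in_quartet=3 acc=0x2EB3A bytes_emitted=3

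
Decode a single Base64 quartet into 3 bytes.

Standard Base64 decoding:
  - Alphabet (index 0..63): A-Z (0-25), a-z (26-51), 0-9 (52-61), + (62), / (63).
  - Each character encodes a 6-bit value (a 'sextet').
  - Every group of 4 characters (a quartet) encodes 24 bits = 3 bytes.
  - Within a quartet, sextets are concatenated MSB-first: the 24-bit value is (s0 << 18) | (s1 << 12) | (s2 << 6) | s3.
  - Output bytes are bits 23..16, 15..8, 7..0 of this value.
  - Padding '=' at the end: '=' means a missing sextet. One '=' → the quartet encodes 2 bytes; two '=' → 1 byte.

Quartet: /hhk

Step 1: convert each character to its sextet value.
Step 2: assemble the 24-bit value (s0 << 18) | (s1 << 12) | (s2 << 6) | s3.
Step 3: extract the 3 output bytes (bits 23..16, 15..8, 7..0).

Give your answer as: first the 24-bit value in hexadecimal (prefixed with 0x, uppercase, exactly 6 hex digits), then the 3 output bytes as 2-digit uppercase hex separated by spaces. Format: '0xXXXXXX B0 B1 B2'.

Sextets: /=63, h=33, h=33, k=36
24-bit: (63<<18) | (33<<12) | (33<<6) | 36
      = 0xFC0000 | 0x021000 | 0x000840 | 0x000024
      = 0xFE1864
Bytes: (v>>16)&0xFF=FE, (v>>8)&0xFF=18, v&0xFF=64

Answer: 0xFE1864 FE 18 64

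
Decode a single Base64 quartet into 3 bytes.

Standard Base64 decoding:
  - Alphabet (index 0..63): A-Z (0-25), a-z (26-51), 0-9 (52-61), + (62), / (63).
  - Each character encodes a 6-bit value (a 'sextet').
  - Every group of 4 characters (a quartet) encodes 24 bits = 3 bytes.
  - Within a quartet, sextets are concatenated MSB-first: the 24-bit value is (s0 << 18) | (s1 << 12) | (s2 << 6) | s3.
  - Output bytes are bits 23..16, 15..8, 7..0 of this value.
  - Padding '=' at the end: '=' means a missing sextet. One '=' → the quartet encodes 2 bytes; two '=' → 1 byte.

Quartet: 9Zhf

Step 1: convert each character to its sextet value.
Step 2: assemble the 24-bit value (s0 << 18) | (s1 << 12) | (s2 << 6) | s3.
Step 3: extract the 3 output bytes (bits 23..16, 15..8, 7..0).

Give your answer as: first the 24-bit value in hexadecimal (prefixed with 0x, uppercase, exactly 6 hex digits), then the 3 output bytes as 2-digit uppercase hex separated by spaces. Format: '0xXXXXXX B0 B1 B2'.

Sextets: 9=61, Z=25, h=33, f=31
24-bit: (61<<18) | (25<<12) | (33<<6) | 31
      = 0xF40000 | 0x019000 | 0x000840 | 0x00001F
      = 0xF5985F
Bytes: (v>>16)&0xFF=F5, (v>>8)&0xFF=98, v&0xFF=5F

Answer: 0xF5985F F5 98 5F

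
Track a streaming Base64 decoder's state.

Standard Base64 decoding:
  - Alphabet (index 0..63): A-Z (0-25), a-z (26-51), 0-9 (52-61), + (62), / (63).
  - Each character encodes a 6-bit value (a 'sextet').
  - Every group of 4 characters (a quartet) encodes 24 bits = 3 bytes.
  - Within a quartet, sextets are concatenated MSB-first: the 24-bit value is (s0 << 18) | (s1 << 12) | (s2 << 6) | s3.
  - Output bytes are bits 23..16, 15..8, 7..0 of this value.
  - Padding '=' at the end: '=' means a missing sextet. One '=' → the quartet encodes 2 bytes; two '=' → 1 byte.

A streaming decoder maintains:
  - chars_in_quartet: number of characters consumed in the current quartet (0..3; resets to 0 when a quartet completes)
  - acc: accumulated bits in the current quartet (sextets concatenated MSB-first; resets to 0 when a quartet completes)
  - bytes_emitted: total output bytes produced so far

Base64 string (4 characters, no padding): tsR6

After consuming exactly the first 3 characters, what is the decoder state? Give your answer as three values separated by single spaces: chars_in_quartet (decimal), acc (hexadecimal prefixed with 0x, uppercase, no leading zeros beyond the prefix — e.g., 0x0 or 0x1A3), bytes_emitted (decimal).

Answer: 3 0x2DB11 0

Derivation:
After char 0 ('t'=45): chars_in_quartet=1 acc=0x2D bytes_emitted=0
After char 1 ('s'=44): chars_in_quartet=2 acc=0xB6C bytes_emitted=0
After char 2 ('R'=17): chars_in_quartet=3 acc=0x2DB11 bytes_emitted=0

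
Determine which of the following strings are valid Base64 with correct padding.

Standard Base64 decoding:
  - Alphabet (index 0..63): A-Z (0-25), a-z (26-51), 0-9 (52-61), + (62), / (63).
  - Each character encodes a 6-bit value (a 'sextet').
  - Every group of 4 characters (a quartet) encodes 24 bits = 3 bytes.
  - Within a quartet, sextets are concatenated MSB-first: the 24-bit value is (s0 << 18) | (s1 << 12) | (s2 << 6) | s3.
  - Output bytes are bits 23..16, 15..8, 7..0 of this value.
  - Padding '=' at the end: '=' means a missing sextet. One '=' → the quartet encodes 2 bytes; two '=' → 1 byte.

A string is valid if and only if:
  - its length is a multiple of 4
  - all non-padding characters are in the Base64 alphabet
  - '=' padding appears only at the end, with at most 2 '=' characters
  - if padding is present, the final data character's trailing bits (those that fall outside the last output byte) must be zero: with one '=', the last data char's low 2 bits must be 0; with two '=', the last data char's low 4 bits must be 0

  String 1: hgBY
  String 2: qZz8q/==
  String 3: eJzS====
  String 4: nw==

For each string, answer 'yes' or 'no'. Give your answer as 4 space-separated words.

String 1: 'hgBY' → valid
String 2: 'qZz8q/==' → invalid (bad trailing bits)
String 3: 'eJzS====' → invalid (4 pad chars (max 2))
String 4: 'nw==' → valid

Answer: yes no no yes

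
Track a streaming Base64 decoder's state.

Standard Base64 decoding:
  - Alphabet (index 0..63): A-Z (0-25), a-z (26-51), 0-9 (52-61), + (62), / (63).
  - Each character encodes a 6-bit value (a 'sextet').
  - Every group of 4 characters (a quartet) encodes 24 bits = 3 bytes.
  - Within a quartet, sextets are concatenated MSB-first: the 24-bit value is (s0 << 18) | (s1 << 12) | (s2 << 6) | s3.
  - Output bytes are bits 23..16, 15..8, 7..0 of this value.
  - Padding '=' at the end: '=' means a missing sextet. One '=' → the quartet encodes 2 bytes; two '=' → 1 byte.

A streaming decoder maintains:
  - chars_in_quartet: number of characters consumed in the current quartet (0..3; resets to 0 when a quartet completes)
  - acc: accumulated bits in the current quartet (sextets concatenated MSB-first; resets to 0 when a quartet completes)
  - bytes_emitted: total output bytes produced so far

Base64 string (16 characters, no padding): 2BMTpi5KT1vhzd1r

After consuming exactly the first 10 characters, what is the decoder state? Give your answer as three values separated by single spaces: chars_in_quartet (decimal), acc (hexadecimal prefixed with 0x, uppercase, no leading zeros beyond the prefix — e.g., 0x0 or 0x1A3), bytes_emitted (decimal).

Answer: 2 0x4F5 6

Derivation:
After char 0 ('2'=54): chars_in_quartet=1 acc=0x36 bytes_emitted=0
After char 1 ('B'=1): chars_in_quartet=2 acc=0xD81 bytes_emitted=0
After char 2 ('M'=12): chars_in_quartet=3 acc=0x3604C bytes_emitted=0
After char 3 ('T'=19): chars_in_quartet=4 acc=0xD81313 -> emit D8 13 13, reset; bytes_emitted=3
After char 4 ('p'=41): chars_in_quartet=1 acc=0x29 bytes_emitted=3
After char 5 ('i'=34): chars_in_quartet=2 acc=0xA62 bytes_emitted=3
After char 6 ('5'=57): chars_in_quartet=3 acc=0x298B9 bytes_emitted=3
After char 7 ('K'=10): chars_in_quartet=4 acc=0xA62E4A -> emit A6 2E 4A, reset; bytes_emitted=6
After char 8 ('T'=19): chars_in_quartet=1 acc=0x13 bytes_emitted=6
After char 9 ('1'=53): chars_in_quartet=2 acc=0x4F5 bytes_emitted=6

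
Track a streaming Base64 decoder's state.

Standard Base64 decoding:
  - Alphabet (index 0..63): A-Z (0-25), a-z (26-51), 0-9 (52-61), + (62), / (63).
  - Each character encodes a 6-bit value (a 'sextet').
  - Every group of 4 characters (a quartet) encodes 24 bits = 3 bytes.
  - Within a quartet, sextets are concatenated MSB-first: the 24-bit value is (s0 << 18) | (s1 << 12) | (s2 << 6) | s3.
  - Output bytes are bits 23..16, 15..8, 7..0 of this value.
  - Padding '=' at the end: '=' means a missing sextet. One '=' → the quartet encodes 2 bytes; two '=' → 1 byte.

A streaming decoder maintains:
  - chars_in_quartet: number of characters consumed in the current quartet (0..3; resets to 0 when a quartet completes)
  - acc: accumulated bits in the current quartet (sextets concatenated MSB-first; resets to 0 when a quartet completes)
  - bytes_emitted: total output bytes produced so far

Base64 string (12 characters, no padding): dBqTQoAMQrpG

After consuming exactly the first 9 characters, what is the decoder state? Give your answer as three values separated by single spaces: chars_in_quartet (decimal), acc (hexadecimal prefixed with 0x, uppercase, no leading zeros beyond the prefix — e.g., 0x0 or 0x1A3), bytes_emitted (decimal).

After char 0 ('d'=29): chars_in_quartet=1 acc=0x1D bytes_emitted=0
After char 1 ('B'=1): chars_in_quartet=2 acc=0x741 bytes_emitted=0
After char 2 ('q'=42): chars_in_quartet=3 acc=0x1D06A bytes_emitted=0
After char 3 ('T'=19): chars_in_quartet=4 acc=0x741A93 -> emit 74 1A 93, reset; bytes_emitted=3
After char 4 ('Q'=16): chars_in_quartet=1 acc=0x10 bytes_emitted=3
After char 5 ('o'=40): chars_in_quartet=2 acc=0x428 bytes_emitted=3
After char 6 ('A'=0): chars_in_quartet=3 acc=0x10A00 bytes_emitted=3
After char 7 ('M'=12): chars_in_quartet=4 acc=0x42800C -> emit 42 80 0C, reset; bytes_emitted=6
After char 8 ('Q'=16): chars_in_quartet=1 acc=0x10 bytes_emitted=6

Answer: 1 0x10 6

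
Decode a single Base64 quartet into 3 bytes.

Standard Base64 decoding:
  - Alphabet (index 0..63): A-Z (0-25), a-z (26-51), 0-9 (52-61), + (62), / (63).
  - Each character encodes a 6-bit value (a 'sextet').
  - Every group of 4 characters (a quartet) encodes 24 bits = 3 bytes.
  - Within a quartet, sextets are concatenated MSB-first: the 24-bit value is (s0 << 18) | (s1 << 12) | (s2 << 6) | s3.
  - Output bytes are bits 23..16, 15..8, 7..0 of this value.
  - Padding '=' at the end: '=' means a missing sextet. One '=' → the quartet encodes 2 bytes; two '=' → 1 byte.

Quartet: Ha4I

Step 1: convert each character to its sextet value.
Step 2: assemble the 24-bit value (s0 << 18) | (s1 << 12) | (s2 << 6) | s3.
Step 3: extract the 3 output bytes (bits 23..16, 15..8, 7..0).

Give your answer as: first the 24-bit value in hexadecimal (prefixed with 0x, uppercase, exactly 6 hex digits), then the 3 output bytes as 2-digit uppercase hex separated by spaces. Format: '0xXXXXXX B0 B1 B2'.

Sextets: H=7, a=26, 4=56, I=8
24-bit: (7<<18) | (26<<12) | (56<<6) | 8
      = 0x1C0000 | 0x01A000 | 0x000E00 | 0x000008
      = 0x1DAE08
Bytes: (v>>16)&0xFF=1D, (v>>8)&0xFF=AE, v&0xFF=08

Answer: 0x1DAE08 1D AE 08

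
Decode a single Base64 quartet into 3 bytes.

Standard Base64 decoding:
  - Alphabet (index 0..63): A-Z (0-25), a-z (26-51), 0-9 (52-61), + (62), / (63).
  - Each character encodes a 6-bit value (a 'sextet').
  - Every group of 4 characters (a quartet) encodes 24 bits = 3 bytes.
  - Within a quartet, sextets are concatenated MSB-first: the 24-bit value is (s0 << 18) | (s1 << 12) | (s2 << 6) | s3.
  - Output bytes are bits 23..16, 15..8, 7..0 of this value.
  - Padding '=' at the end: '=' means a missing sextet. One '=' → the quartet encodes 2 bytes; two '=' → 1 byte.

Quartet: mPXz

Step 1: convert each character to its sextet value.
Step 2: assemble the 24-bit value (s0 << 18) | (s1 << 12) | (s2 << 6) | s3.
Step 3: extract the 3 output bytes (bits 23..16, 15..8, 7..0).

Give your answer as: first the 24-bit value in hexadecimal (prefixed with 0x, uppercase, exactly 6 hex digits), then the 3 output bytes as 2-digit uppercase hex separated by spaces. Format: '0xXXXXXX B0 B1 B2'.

Sextets: m=38, P=15, X=23, z=51
24-bit: (38<<18) | (15<<12) | (23<<6) | 51
      = 0x980000 | 0x00F000 | 0x0005C0 | 0x000033
      = 0x98F5F3
Bytes: (v>>16)&0xFF=98, (v>>8)&0xFF=F5, v&0xFF=F3

Answer: 0x98F5F3 98 F5 F3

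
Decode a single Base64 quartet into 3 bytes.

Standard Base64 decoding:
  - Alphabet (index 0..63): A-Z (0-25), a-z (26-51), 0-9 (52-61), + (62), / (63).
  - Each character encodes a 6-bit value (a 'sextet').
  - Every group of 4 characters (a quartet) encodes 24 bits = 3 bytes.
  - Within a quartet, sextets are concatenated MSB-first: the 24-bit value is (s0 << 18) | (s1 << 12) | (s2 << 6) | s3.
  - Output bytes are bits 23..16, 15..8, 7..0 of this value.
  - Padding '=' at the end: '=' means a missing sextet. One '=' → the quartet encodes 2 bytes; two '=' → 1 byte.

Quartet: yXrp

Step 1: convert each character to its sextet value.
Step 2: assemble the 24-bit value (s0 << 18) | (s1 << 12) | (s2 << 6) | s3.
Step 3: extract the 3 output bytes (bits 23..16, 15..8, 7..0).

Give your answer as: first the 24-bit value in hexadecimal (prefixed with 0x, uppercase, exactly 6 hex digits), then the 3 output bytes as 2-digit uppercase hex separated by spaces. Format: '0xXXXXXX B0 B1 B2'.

Sextets: y=50, X=23, r=43, p=41
24-bit: (50<<18) | (23<<12) | (43<<6) | 41
      = 0xC80000 | 0x017000 | 0x000AC0 | 0x000029
      = 0xC97AE9
Bytes: (v>>16)&0xFF=C9, (v>>8)&0xFF=7A, v&0xFF=E9

Answer: 0xC97AE9 C9 7A E9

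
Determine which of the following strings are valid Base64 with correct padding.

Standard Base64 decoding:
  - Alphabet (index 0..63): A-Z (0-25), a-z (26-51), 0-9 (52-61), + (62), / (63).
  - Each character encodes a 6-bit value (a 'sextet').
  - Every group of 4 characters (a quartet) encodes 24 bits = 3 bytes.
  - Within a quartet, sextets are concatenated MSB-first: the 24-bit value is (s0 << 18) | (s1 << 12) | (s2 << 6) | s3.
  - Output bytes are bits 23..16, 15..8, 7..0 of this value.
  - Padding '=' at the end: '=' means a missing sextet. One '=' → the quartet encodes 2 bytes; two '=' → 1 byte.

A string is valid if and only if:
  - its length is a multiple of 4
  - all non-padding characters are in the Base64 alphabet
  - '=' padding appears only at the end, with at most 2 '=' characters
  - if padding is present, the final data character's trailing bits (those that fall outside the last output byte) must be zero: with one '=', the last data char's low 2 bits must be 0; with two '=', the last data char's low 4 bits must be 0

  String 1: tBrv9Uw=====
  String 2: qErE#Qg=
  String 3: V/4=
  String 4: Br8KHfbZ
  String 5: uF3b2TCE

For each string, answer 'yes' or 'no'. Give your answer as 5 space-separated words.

String 1: 'tBrv9Uw=====' → invalid (5 pad chars (max 2))
String 2: 'qErE#Qg=' → invalid (bad char(s): ['#'])
String 3: 'V/4=' → valid
String 4: 'Br8KHfbZ' → valid
String 5: 'uF3b2TCE' → valid

Answer: no no yes yes yes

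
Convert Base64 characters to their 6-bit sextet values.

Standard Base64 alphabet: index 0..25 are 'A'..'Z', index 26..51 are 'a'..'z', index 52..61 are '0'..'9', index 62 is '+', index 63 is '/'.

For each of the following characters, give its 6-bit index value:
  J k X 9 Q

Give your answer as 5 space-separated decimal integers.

'J': A..Z range, ord('J') − ord('A') = 9
'k': a..z range, 26 + ord('k') − ord('a') = 36
'X': A..Z range, ord('X') − ord('A') = 23
'9': 0..9 range, 52 + ord('9') − ord('0') = 61
'Q': A..Z range, ord('Q') − ord('A') = 16

Answer: 9 36 23 61 16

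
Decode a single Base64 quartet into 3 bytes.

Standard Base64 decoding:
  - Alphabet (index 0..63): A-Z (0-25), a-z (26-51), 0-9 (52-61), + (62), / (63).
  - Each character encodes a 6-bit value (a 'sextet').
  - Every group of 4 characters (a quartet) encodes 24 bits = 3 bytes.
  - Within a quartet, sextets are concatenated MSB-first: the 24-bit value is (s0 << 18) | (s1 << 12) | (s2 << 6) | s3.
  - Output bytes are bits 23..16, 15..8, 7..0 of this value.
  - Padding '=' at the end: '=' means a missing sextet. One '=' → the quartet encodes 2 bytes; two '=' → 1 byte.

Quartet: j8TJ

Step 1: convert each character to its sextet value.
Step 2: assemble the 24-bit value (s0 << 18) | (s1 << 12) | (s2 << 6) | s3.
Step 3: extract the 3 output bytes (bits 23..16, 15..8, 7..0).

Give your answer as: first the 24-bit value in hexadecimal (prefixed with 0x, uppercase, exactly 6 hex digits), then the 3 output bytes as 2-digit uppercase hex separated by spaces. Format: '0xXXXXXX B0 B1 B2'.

Sextets: j=35, 8=60, T=19, J=9
24-bit: (35<<18) | (60<<12) | (19<<6) | 9
      = 0x8C0000 | 0x03C000 | 0x0004C0 | 0x000009
      = 0x8FC4C9
Bytes: (v>>16)&0xFF=8F, (v>>8)&0xFF=C4, v&0xFF=C9

Answer: 0x8FC4C9 8F C4 C9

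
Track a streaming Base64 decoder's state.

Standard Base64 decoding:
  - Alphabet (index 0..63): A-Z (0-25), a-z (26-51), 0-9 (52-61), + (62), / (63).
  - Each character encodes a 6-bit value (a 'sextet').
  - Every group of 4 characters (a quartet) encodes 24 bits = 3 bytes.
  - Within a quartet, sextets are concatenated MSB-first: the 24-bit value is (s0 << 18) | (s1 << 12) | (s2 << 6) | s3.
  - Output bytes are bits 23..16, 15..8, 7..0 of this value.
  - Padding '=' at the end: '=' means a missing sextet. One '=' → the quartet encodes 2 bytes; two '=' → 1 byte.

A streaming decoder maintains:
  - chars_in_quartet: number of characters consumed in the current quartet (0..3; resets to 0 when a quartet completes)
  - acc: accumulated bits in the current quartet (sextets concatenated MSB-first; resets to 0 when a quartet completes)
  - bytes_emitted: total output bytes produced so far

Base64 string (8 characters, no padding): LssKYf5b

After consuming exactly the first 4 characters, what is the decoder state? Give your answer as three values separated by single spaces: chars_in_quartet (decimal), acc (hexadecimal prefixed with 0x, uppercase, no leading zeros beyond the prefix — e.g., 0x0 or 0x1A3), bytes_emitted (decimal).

After char 0 ('L'=11): chars_in_quartet=1 acc=0xB bytes_emitted=0
After char 1 ('s'=44): chars_in_quartet=2 acc=0x2EC bytes_emitted=0
After char 2 ('s'=44): chars_in_quartet=3 acc=0xBB2C bytes_emitted=0
After char 3 ('K'=10): chars_in_quartet=4 acc=0x2ECB0A -> emit 2E CB 0A, reset; bytes_emitted=3

Answer: 0 0x0 3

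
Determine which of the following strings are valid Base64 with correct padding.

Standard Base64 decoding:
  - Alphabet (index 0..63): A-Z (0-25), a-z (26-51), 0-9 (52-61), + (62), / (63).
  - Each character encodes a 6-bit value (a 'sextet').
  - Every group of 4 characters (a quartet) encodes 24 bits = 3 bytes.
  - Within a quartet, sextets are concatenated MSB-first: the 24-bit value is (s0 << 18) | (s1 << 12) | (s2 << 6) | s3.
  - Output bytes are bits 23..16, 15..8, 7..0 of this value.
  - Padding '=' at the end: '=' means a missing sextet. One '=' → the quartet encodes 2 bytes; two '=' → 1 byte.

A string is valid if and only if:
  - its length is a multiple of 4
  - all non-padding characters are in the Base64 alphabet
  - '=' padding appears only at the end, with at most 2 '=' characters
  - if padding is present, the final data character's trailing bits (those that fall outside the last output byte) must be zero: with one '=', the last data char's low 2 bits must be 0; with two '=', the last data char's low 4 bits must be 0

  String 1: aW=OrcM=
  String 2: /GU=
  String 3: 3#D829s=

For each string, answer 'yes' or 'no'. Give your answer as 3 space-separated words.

String 1: 'aW=OrcM=' → invalid (bad char(s): ['=']; '=' in middle)
String 2: '/GU=' → valid
String 3: '3#D829s=' → invalid (bad char(s): ['#'])

Answer: no yes no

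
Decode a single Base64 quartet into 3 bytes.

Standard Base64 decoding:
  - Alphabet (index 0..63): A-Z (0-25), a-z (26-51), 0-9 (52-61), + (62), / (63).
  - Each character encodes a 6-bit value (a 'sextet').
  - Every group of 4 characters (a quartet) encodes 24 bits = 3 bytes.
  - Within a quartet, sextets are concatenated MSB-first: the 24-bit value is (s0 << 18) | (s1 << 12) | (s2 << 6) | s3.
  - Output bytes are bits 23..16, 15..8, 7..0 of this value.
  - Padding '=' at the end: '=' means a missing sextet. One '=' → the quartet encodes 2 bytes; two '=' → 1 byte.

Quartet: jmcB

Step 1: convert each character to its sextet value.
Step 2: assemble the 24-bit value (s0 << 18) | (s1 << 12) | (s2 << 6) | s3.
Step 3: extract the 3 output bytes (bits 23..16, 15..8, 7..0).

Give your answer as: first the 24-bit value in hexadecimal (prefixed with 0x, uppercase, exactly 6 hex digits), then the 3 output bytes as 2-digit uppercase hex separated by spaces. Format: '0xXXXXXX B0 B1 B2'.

Sextets: j=35, m=38, c=28, B=1
24-bit: (35<<18) | (38<<12) | (28<<6) | 1
      = 0x8C0000 | 0x026000 | 0x000700 | 0x000001
      = 0x8E6701
Bytes: (v>>16)&0xFF=8E, (v>>8)&0xFF=67, v&0xFF=01

Answer: 0x8E6701 8E 67 01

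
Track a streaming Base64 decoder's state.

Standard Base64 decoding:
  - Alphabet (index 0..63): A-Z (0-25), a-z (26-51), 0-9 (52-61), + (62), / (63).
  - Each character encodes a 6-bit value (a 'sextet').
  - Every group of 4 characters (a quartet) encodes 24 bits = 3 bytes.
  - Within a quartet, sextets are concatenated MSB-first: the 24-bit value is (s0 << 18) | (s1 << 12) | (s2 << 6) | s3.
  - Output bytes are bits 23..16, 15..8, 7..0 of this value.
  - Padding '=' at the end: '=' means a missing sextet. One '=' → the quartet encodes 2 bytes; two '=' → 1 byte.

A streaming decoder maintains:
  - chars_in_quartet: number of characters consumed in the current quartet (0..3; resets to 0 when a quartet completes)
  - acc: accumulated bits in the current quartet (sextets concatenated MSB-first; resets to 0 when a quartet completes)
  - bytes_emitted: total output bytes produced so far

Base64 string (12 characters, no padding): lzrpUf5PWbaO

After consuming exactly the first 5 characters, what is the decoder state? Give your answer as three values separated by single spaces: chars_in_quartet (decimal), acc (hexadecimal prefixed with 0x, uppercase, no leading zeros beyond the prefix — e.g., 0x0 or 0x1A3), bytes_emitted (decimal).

Answer: 1 0x14 3

Derivation:
After char 0 ('l'=37): chars_in_quartet=1 acc=0x25 bytes_emitted=0
After char 1 ('z'=51): chars_in_quartet=2 acc=0x973 bytes_emitted=0
After char 2 ('r'=43): chars_in_quartet=3 acc=0x25CEB bytes_emitted=0
After char 3 ('p'=41): chars_in_quartet=4 acc=0x973AE9 -> emit 97 3A E9, reset; bytes_emitted=3
After char 4 ('U'=20): chars_in_quartet=1 acc=0x14 bytes_emitted=3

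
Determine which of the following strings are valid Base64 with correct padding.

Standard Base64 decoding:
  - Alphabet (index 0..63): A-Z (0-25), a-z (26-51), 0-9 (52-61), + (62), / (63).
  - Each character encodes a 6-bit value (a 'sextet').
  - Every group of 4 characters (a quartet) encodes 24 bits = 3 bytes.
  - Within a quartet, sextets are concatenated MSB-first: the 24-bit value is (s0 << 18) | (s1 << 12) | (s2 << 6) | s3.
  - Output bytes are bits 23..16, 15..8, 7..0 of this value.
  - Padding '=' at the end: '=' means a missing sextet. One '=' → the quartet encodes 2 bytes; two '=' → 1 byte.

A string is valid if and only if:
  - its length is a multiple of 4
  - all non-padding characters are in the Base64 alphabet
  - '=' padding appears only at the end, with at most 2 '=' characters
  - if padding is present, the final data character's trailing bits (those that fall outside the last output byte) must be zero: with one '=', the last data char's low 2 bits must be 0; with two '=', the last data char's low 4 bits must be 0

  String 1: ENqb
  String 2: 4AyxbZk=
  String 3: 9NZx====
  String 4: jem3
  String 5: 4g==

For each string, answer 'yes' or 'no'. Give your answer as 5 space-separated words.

String 1: 'ENqb' → valid
String 2: '4AyxbZk=' → valid
String 3: '9NZx====' → invalid (4 pad chars (max 2))
String 4: 'jem3' → valid
String 5: '4g==' → valid

Answer: yes yes no yes yes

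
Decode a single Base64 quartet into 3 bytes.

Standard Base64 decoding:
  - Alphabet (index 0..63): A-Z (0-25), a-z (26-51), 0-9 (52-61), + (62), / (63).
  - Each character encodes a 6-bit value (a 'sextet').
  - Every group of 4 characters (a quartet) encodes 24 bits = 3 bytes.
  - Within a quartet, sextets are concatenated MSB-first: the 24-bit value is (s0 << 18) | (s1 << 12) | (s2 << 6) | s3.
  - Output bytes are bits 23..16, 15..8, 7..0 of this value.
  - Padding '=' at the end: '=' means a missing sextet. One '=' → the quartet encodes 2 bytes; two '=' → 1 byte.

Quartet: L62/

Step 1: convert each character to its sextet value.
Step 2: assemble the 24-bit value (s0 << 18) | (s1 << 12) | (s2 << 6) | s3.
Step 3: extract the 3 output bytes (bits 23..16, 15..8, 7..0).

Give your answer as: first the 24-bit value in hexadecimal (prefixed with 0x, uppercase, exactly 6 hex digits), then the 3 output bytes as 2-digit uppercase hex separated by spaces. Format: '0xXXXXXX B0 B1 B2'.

Sextets: L=11, 6=58, 2=54, /=63
24-bit: (11<<18) | (58<<12) | (54<<6) | 63
      = 0x2C0000 | 0x03A000 | 0x000D80 | 0x00003F
      = 0x2FADBF
Bytes: (v>>16)&0xFF=2F, (v>>8)&0xFF=AD, v&0xFF=BF

Answer: 0x2FADBF 2F AD BF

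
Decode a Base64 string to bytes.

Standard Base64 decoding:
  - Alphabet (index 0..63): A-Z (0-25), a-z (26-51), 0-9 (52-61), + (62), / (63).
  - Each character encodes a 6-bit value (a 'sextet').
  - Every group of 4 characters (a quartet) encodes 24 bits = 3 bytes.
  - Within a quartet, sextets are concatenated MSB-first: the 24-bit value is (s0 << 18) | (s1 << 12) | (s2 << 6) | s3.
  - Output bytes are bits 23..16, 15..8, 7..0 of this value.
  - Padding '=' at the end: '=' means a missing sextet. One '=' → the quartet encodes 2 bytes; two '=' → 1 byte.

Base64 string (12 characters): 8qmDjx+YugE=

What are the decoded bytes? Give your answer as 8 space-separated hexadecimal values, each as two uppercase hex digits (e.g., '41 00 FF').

After char 0 ('8'=60): chars_in_quartet=1 acc=0x3C bytes_emitted=0
After char 1 ('q'=42): chars_in_quartet=2 acc=0xF2A bytes_emitted=0
After char 2 ('m'=38): chars_in_quartet=3 acc=0x3CAA6 bytes_emitted=0
After char 3 ('D'=3): chars_in_quartet=4 acc=0xF2A983 -> emit F2 A9 83, reset; bytes_emitted=3
After char 4 ('j'=35): chars_in_quartet=1 acc=0x23 bytes_emitted=3
After char 5 ('x'=49): chars_in_quartet=2 acc=0x8F1 bytes_emitted=3
After char 6 ('+'=62): chars_in_quartet=3 acc=0x23C7E bytes_emitted=3
After char 7 ('Y'=24): chars_in_quartet=4 acc=0x8F1F98 -> emit 8F 1F 98, reset; bytes_emitted=6
After char 8 ('u'=46): chars_in_quartet=1 acc=0x2E bytes_emitted=6
After char 9 ('g'=32): chars_in_quartet=2 acc=0xBA0 bytes_emitted=6
After char 10 ('E'=4): chars_in_quartet=3 acc=0x2E804 bytes_emitted=6
Padding '=': partial quartet acc=0x2E804 -> emit BA 01; bytes_emitted=8

Answer: F2 A9 83 8F 1F 98 BA 01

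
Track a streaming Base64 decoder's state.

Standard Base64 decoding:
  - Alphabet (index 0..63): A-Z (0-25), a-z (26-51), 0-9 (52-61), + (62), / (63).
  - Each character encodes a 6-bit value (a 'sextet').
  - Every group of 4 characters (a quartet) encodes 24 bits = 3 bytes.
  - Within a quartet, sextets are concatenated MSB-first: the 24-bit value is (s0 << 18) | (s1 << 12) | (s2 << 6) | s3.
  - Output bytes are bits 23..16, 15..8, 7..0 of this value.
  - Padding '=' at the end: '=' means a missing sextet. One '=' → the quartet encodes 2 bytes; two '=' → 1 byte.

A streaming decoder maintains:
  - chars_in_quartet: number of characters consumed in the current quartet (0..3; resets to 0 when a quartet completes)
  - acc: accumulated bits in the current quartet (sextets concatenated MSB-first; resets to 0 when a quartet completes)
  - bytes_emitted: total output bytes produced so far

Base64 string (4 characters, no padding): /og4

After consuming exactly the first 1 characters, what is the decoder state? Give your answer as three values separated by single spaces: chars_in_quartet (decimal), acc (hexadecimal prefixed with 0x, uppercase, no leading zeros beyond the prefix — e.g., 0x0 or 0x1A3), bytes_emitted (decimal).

After char 0 ('/'=63): chars_in_quartet=1 acc=0x3F bytes_emitted=0

Answer: 1 0x3F 0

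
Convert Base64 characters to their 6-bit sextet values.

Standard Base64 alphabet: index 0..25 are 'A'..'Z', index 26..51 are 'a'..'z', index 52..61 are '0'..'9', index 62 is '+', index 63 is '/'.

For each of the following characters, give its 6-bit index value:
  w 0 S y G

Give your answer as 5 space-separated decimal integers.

'w': a..z range, 26 + ord('w') − ord('a') = 48
'0': 0..9 range, 52 + ord('0') − ord('0') = 52
'S': A..Z range, ord('S') − ord('A') = 18
'y': a..z range, 26 + ord('y') − ord('a') = 50
'G': A..Z range, ord('G') − ord('A') = 6

Answer: 48 52 18 50 6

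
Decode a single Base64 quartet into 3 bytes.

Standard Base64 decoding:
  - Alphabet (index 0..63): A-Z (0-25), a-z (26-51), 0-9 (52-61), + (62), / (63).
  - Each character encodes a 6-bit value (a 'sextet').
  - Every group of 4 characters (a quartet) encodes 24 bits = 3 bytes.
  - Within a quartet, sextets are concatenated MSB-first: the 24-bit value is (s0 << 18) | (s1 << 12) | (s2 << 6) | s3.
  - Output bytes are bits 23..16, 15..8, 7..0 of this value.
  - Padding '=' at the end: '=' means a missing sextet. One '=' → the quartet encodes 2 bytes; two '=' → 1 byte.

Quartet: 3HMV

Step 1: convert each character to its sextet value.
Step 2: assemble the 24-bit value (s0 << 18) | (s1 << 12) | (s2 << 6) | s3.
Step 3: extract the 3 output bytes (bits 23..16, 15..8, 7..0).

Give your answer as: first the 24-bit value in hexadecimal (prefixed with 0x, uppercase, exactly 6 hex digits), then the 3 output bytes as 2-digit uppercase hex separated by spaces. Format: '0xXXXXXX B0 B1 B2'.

Answer: 0xDC7315 DC 73 15

Derivation:
Sextets: 3=55, H=7, M=12, V=21
24-bit: (55<<18) | (7<<12) | (12<<6) | 21
      = 0xDC0000 | 0x007000 | 0x000300 | 0x000015
      = 0xDC7315
Bytes: (v>>16)&0xFF=DC, (v>>8)&0xFF=73, v&0xFF=15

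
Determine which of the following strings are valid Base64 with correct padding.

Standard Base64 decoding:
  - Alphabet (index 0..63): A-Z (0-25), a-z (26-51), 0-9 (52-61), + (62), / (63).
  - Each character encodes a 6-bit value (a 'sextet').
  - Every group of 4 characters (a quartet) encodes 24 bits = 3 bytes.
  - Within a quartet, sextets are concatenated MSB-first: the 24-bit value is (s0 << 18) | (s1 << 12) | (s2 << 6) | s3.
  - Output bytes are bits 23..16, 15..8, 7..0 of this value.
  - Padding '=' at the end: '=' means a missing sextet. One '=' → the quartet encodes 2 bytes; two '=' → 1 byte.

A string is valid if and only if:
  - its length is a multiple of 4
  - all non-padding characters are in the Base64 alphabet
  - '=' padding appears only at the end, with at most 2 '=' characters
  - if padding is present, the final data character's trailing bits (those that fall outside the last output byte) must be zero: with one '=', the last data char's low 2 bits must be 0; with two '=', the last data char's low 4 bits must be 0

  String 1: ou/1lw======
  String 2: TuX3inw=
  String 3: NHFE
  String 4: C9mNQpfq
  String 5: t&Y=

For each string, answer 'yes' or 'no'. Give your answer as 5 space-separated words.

Answer: no yes yes yes no

Derivation:
String 1: 'ou/1lw======' → invalid (6 pad chars (max 2))
String 2: 'TuX3inw=' → valid
String 3: 'NHFE' → valid
String 4: 'C9mNQpfq' → valid
String 5: 't&Y=' → invalid (bad char(s): ['&'])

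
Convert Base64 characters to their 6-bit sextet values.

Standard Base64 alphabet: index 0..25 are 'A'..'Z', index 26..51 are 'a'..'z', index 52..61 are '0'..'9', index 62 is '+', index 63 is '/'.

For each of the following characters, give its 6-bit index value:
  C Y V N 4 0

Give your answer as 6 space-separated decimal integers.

Answer: 2 24 21 13 56 52

Derivation:
'C': A..Z range, ord('C') − ord('A') = 2
'Y': A..Z range, ord('Y') − ord('A') = 24
'V': A..Z range, ord('V') − ord('A') = 21
'N': A..Z range, ord('N') − ord('A') = 13
'4': 0..9 range, 52 + ord('4') − ord('0') = 56
'0': 0..9 range, 52 + ord('0') − ord('0') = 52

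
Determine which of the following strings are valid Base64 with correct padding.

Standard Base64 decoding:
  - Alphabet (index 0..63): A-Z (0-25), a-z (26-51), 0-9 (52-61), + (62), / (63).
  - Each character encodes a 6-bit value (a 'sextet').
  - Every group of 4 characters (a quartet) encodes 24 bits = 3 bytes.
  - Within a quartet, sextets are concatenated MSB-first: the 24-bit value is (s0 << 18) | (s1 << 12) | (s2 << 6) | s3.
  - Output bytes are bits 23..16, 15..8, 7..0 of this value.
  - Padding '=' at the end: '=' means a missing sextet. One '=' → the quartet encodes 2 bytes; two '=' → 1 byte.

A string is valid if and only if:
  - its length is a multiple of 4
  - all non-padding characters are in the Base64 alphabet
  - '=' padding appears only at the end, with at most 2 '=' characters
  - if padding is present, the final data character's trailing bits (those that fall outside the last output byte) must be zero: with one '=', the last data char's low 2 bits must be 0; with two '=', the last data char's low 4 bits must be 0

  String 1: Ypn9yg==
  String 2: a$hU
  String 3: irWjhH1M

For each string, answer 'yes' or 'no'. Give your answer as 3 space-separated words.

String 1: 'Ypn9yg==' → valid
String 2: 'a$hU' → invalid (bad char(s): ['$'])
String 3: 'irWjhH1M' → valid

Answer: yes no yes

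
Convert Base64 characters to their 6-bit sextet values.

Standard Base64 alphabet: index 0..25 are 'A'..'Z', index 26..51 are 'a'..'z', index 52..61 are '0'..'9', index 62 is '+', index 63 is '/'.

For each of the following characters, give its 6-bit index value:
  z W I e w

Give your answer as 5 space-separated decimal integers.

'z': a..z range, 26 + ord('z') − ord('a') = 51
'W': A..Z range, ord('W') − ord('A') = 22
'I': A..Z range, ord('I') − ord('A') = 8
'e': a..z range, 26 + ord('e') − ord('a') = 30
'w': a..z range, 26 + ord('w') − ord('a') = 48

Answer: 51 22 8 30 48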